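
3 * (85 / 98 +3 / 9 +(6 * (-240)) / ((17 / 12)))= -5074319 / 1666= -3045.81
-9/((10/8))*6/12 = -18/5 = -3.60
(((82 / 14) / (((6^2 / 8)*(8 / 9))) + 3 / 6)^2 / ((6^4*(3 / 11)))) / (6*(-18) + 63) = -6655 / 27433728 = -0.00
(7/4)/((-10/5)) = -7/8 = -0.88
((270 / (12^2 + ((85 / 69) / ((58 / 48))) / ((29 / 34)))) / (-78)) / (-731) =870435 / 26689289536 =0.00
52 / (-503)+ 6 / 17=2134 / 8551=0.25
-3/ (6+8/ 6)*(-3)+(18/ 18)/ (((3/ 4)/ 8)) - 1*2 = 653/ 66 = 9.89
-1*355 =-355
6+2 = 8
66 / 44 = 3 / 2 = 1.50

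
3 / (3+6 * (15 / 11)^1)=11 / 41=0.27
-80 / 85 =-16 / 17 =-0.94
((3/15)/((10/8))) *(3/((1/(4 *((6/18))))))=16/25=0.64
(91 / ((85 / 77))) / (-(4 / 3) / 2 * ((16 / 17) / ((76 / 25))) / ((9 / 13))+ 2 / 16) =-28756728 / 60395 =-476.14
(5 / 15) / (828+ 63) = 1 / 2673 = 0.00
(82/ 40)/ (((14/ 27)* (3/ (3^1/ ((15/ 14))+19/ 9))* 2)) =9061/ 2800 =3.24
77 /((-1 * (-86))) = 0.90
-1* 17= -17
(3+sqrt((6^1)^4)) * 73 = 2847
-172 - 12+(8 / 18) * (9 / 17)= -3124 / 17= -183.76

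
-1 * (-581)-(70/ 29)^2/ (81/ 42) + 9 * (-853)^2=148709482234/ 22707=6549058.98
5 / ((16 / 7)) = 2.19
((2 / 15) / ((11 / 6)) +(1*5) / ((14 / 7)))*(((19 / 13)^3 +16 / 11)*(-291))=-9108324153 / 2658370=-3426.28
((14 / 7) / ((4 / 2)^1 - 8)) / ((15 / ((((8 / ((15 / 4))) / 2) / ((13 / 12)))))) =-64 / 2925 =-0.02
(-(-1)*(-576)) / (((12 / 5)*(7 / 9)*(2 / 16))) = -17280 / 7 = -2468.57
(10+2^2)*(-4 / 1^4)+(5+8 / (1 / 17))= 85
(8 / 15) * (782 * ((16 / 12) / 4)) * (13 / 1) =81328 / 45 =1807.29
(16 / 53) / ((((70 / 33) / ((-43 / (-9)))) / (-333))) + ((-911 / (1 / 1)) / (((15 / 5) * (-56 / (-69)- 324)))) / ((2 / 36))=-866691453 / 4136650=-209.52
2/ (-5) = -2/ 5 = -0.40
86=86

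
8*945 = 7560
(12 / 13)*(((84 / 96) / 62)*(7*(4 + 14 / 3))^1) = 49 / 62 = 0.79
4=4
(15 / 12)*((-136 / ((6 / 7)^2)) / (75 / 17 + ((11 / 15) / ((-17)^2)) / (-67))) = -57604925 / 1098312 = -52.45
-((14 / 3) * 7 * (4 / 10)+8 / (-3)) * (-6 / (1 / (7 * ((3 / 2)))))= 3276 / 5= 655.20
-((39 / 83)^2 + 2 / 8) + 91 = 2494623 / 27556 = 90.53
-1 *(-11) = 11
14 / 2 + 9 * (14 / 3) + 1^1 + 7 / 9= 457 / 9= 50.78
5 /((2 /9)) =45 /2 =22.50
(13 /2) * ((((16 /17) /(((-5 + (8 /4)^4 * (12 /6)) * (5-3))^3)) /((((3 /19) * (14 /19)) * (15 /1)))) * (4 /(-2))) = -4693 /105402465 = -0.00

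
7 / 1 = 7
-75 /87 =-0.86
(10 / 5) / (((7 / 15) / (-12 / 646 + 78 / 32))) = 187515 / 18088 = 10.37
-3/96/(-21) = 1/672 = 0.00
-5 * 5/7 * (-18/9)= 50/7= 7.14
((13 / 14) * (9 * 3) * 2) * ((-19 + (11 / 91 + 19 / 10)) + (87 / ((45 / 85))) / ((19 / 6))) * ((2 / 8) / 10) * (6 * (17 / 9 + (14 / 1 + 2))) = 124964037 / 26600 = 4697.90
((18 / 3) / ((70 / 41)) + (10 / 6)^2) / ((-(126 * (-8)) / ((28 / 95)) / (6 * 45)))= 991 / 1995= 0.50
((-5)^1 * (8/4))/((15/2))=-1.33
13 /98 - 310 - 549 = -84169 /98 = -858.87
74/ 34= 37/ 17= 2.18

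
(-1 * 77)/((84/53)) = -583/12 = -48.58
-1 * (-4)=4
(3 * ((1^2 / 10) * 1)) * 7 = 21 / 10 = 2.10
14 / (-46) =-0.30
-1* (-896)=896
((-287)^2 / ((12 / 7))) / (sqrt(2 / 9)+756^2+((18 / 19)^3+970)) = 23294606886106751013 / 277559109789096772004- 27125855204623*sqrt(2) / 555118219578193544008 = 0.08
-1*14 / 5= -14 / 5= -2.80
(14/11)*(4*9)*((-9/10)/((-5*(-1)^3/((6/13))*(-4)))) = 3402/3575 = 0.95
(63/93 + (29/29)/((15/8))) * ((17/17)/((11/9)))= 1689/1705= 0.99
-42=-42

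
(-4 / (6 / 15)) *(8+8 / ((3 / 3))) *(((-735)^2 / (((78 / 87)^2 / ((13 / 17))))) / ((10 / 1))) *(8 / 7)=-2076933600 / 221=-9397889.59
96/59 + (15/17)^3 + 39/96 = 25233007/9275744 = 2.72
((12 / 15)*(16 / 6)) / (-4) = -8 / 15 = -0.53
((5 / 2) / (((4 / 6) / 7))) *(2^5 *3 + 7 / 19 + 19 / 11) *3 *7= 22603455 / 418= 54075.25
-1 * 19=-19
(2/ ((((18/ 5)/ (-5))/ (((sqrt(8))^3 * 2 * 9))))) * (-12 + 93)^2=-5248800 * sqrt(2)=-7422924.15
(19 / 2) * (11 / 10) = 209 / 20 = 10.45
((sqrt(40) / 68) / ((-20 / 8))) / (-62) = sqrt(10) / 5270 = 0.00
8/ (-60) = -2/ 15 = -0.13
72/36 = 2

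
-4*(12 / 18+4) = -56 / 3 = -18.67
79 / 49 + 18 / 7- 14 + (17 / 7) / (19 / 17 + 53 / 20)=-9.17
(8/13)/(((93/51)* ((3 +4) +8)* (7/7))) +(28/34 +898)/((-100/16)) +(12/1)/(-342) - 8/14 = -144.40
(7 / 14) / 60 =1 / 120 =0.01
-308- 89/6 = -1937/6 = -322.83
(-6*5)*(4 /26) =-60 /13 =-4.62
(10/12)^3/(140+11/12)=0.00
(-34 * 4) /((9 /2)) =-272 /9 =-30.22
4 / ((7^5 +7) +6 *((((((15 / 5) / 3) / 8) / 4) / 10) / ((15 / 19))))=3200 / 13451219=0.00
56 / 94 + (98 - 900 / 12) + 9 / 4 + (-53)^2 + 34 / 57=30384599 / 10716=2835.44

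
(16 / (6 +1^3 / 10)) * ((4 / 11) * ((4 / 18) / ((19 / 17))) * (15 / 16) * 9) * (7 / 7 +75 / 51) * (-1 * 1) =-50400 / 12749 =-3.95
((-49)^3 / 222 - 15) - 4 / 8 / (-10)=-1209679 / 2220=-544.90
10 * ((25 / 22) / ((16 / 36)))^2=253125 / 3872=65.37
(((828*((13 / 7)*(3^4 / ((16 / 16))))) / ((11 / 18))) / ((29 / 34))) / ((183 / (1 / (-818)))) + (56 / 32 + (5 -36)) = -6873929361 / 222844468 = -30.85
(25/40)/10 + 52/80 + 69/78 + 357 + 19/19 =373981/1040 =359.60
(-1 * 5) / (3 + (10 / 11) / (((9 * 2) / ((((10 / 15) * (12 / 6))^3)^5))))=-7102708965 / 9630334499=-0.74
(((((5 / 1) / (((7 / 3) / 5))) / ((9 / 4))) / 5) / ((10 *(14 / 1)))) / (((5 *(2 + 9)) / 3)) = 1 / 2695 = 0.00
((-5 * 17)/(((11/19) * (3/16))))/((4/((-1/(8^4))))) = 1615/33792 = 0.05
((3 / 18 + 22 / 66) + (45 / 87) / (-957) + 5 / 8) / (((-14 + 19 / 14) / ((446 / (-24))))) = 129904859 / 78596496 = 1.65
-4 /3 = -1.33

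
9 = 9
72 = 72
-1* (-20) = 20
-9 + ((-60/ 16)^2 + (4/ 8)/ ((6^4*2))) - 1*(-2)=36613/ 5184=7.06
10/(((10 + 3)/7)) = 70/13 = 5.38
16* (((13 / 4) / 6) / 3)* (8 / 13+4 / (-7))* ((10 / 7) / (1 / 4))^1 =320 / 441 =0.73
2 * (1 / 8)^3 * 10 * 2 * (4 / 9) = 5 / 144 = 0.03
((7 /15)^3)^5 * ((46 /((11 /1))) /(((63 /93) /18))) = 1934292203765348 /1605610931396484375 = 0.00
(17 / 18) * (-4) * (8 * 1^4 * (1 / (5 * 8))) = -0.76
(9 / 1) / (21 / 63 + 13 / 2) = 54 / 41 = 1.32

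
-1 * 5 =-5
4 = 4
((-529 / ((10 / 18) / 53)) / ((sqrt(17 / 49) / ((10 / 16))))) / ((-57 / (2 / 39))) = 196259 * sqrt(17) / 16796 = 48.18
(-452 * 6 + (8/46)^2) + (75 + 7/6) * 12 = -951126/529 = -1797.97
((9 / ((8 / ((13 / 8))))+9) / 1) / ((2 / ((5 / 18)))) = 385 / 256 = 1.50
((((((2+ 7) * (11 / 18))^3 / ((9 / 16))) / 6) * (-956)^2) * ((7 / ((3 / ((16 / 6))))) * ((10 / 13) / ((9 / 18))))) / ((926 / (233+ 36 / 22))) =159836950972160 / 1462617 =109281480.37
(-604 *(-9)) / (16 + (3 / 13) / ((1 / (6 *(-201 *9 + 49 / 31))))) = -42129 / 19271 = -2.19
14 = 14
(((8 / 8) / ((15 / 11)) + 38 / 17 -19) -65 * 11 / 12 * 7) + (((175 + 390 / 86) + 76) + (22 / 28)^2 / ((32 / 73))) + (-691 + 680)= -4290749401 / 22924160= -187.17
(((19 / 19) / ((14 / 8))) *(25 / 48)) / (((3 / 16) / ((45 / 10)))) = 50 / 7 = 7.14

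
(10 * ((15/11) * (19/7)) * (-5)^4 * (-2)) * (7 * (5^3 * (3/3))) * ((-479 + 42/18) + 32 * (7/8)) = 199796875000/11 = 18163352272.73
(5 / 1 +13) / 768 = 3 / 128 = 0.02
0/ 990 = 0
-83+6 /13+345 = 3412 /13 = 262.46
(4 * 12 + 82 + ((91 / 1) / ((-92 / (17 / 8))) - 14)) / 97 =83829 / 71392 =1.17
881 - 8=873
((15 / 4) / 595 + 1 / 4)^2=3721 / 56644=0.07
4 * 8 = 32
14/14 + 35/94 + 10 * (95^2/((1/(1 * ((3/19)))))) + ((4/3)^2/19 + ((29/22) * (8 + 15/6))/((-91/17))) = 65504439295/4597164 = 14248.88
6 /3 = 2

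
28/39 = 0.72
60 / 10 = 6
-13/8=-1.62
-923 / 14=-65.93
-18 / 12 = -3 / 2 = -1.50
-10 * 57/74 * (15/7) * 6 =-25650/259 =-99.03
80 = 80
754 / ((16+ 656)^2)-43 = -9708679 / 225792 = -43.00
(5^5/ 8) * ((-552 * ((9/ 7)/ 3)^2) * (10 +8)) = -34931250/ 49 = -712882.65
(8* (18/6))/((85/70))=336/17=19.76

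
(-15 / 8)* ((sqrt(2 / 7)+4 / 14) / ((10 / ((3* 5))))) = -45* sqrt(14) / 112 - 45 / 56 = -2.31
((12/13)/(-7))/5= -12/455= -0.03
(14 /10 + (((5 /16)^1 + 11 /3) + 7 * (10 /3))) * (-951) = -2184447 /80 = -27305.59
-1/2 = -0.50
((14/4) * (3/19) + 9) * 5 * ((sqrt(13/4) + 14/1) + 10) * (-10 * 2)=-435600/19 - 9075 * sqrt(13)/19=-24648.44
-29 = -29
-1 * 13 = -13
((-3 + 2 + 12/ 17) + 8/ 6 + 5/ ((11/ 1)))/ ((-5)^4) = 838/ 350625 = 0.00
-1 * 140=-140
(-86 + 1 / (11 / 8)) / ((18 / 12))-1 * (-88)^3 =22486700 / 33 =681415.15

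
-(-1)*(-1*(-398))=398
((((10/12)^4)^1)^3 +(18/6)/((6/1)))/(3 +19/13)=17322913309/126253375488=0.14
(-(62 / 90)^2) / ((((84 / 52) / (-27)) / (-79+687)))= 7595744 / 1575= 4822.69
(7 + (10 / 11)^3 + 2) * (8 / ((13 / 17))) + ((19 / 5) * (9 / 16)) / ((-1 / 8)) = 14692627 / 173030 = 84.91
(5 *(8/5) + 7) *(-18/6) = -45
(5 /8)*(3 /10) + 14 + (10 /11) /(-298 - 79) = 941209 /66352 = 14.19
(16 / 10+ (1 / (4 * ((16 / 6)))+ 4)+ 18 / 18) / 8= 0.84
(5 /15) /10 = 1 /30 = 0.03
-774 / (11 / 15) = -1055.45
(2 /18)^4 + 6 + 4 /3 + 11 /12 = 216517 /26244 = 8.25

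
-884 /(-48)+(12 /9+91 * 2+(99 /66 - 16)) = 749 /4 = 187.25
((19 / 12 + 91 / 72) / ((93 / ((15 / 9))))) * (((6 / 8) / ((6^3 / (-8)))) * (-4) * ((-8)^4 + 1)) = 23.23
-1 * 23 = -23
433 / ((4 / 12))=1299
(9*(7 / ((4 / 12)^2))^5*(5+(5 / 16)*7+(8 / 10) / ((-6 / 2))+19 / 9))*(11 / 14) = 10141709032917 / 160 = 63385681455.73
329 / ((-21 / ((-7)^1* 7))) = 2303 / 3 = 767.67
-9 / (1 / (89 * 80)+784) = -0.01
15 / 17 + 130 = 2225 / 17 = 130.88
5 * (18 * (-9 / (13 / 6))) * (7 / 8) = -8505 / 26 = -327.12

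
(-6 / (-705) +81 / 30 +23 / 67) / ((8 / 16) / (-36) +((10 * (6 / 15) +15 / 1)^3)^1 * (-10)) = -3459636 / 77756383345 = -0.00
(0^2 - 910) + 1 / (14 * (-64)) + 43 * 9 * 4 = 571647 / 896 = 638.00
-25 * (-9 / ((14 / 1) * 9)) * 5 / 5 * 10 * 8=142.86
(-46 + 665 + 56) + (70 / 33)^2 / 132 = 24258700 / 35937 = 675.03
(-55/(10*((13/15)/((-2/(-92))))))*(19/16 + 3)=-11055/19136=-0.58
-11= -11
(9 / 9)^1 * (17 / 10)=17 / 10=1.70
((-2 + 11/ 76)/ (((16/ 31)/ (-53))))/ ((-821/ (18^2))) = -18764703/ 249584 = -75.18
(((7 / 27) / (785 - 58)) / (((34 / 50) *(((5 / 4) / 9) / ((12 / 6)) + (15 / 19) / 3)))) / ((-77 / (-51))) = 760 / 727727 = 0.00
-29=-29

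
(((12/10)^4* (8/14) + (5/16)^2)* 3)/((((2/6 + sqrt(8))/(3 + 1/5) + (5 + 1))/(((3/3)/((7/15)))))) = 11363985369/8236802000-116354799* sqrt(2)/823680200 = 1.18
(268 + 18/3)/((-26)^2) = 137/338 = 0.41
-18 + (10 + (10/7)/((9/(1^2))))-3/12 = -2039/252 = -8.09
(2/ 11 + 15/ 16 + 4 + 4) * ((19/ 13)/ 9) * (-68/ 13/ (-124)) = 172805/ 2766192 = 0.06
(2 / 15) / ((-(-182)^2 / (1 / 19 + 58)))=-1103 / 4720170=-0.00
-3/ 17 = -0.18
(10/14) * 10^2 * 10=5000/7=714.29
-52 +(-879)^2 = 772589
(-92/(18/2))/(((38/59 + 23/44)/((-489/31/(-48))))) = -2433101/845091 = -2.88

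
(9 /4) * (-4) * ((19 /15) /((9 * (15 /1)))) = -0.08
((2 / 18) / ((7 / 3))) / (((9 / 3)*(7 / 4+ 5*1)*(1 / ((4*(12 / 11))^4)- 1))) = -262144 / 111169275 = -0.00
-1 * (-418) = 418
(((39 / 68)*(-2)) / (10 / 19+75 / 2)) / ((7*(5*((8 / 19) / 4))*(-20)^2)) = -14079 / 687820000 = -0.00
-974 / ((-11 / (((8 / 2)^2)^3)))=362682.18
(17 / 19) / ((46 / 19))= 17 / 46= 0.37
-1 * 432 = -432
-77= -77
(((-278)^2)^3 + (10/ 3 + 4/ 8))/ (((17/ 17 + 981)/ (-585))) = -540075700057500165/ 1964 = -274987627320519.43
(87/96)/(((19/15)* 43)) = 435/26144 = 0.02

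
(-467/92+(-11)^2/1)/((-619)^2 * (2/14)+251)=24885/11804152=0.00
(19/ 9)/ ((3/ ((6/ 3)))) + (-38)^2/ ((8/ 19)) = 185269/ 54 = 3430.91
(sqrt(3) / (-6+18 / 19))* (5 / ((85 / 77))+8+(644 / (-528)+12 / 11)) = -528713* sqrt(3) / 215424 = -4.25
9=9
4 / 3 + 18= 58 / 3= 19.33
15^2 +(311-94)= 442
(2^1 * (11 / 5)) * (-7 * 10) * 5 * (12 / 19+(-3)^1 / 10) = -9702 / 19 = -510.63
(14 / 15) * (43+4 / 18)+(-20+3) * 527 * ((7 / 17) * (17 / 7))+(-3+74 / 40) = -4816697 / 540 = -8919.81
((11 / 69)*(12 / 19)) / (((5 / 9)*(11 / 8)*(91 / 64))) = 18432 / 198835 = 0.09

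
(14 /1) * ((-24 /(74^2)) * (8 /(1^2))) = -672 /1369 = -0.49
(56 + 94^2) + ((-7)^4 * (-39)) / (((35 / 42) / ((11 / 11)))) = -517374 / 5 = -103474.80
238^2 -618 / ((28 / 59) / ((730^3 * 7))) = -3546084406856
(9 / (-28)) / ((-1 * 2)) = 9 / 56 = 0.16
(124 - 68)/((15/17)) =952/15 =63.47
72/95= 0.76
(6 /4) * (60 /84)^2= 75 /98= 0.77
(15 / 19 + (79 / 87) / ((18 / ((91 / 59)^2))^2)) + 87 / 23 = 684812628770867 / 149263543106316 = 4.59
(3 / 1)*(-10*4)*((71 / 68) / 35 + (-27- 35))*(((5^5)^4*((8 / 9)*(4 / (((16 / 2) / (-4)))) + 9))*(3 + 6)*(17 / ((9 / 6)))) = 522438321794782366071.43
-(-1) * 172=172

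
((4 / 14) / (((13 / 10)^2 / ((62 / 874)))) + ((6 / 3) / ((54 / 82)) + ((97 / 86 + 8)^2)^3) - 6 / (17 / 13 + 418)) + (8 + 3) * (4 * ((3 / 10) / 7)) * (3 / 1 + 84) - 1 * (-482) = 1291612036617770992886868163 / 2230579717351733442240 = 579047.69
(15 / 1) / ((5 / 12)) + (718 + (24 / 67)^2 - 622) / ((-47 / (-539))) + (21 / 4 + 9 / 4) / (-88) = 1138.32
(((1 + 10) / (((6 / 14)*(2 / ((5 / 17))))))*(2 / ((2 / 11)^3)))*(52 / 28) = 951665 / 408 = 2332.51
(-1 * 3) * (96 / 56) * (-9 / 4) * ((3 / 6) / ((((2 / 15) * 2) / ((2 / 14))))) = 1215 / 392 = 3.10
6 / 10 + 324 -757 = -2162 / 5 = -432.40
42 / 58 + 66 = 1935 / 29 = 66.72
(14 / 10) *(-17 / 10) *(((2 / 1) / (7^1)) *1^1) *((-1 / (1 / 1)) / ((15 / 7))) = 119 / 375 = 0.32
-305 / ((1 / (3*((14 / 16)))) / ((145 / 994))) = -132675 / 1136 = -116.79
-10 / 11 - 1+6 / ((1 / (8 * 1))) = 507 / 11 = 46.09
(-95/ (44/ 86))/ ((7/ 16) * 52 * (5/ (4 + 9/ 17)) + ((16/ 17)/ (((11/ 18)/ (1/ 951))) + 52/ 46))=-1012646990/ 143135283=-7.07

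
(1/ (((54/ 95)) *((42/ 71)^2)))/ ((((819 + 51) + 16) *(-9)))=-478895/ 759571344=-0.00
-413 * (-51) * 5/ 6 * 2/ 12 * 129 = 1509515/ 4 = 377378.75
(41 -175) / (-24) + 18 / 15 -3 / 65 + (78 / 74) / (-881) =34253363 / 5085132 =6.74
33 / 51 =11 / 17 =0.65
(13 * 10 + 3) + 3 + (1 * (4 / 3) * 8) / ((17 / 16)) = 7448 / 51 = 146.04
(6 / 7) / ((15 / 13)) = 26 / 35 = 0.74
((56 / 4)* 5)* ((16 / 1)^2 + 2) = 18060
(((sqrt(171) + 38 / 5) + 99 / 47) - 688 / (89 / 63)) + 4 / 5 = -9966099 / 20915 + 3*sqrt(19) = -463.43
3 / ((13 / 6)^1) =1.38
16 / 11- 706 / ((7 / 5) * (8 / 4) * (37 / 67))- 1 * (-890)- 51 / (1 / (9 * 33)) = -41914854 / 2849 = -14712.13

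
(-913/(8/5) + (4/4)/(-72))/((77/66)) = -20543/42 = -489.12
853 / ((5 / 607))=517771 / 5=103554.20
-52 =-52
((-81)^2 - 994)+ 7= 5574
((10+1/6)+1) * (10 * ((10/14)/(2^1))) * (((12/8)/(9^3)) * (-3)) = -0.25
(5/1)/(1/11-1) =-11/2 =-5.50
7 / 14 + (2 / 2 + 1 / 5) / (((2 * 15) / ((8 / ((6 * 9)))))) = 683 / 1350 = 0.51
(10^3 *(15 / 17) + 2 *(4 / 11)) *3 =495408 / 187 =2649.24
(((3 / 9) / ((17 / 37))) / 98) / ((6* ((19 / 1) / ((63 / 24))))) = 37 / 217056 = 0.00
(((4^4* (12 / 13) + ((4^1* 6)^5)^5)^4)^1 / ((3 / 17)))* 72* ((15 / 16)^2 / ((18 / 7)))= 4181439631898043877331032009702083796437513980505770731876315493791095277682215585813949247061037010784795252613041528584371340988499350467379200 / 28561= 146403824512378553878751900000000000000000000000000000000000000000000000000000000000000000000000000000000000000000000000000000000000000000000.00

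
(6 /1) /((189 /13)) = 26 /63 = 0.41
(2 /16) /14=1 /112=0.01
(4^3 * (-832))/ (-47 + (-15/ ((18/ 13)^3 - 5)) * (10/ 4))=548773888/ 319607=1717.03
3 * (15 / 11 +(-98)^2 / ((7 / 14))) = 633909 / 11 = 57628.09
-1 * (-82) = 82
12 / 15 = 4 / 5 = 0.80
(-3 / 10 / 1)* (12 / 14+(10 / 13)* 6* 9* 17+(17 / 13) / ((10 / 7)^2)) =-19318893 / 91000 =-212.30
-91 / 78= -1.17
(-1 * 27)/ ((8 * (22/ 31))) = -837/ 176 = -4.76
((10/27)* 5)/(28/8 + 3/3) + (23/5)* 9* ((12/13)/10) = 334306/78975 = 4.23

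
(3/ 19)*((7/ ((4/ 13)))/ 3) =91/ 76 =1.20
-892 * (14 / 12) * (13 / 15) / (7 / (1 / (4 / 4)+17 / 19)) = -23192 / 95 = -244.13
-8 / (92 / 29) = -58 / 23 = -2.52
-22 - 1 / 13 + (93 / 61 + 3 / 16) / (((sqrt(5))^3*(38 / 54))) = -287 / 13 + 45117*sqrt(5) / 463600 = -21.86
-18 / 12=-3 / 2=-1.50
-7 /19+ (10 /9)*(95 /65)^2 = 57943 /28899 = 2.01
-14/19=-0.74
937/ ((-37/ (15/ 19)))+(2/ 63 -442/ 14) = -2282326/ 44289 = -51.53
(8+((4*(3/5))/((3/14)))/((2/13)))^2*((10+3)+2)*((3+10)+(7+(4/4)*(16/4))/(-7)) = 7834368/7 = 1119195.43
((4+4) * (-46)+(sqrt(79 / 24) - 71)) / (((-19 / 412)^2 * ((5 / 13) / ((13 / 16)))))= -787092319 / 1805+1792921 * sqrt(474) / 21660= -434260.07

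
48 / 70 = 24 / 35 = 0.69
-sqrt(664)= -2 * sqrt(166)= -25.77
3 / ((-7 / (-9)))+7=76 / 7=10.86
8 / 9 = 0.89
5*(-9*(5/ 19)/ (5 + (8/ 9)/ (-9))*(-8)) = 145800/ 7543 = 19.33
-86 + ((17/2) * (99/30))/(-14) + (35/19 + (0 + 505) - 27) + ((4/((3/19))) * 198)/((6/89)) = 397913861/5320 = 74795.84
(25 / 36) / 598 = 25 / 21528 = 0.00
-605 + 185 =-420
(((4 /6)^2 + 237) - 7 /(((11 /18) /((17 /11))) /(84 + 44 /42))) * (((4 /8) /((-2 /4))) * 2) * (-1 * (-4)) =11047768 /1089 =10144.87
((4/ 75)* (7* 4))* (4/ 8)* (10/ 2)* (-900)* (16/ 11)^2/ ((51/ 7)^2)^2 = -688414720/ 272863107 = -2.52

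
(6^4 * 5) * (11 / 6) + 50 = 11930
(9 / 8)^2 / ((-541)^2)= 81 / 18731584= 0.00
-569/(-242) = 569/242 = 2.35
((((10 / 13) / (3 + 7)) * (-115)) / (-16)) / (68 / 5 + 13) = 575 / 27664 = 0.02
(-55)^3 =-166375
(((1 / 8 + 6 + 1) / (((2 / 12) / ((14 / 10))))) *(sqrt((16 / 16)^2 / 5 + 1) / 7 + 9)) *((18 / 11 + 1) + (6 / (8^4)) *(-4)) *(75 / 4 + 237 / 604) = 2929076613 *sqrt(30) / 34017280 + 184531826619 / 6803456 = 27594.87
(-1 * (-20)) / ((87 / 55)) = 1100 / 87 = 12.64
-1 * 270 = -270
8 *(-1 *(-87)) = 696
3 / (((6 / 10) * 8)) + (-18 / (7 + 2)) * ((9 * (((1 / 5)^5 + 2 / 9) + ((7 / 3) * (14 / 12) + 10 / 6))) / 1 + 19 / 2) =-2534519 / 25000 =-101.38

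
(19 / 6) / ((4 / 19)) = 361 / 24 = 15.04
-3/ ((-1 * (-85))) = -3/ 85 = -0.04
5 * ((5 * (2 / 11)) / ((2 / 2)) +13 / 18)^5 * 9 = 17578532489215 / 33812979552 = 519.88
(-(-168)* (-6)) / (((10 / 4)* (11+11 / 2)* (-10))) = 672 / 275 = 2.44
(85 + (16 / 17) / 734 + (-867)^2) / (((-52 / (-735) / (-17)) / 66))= -56881831472235 / 4771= -11922412800.72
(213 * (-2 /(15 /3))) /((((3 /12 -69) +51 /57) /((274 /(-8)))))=-43.00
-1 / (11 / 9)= -9 / 11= -0.82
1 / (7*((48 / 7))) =1 / 48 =0.02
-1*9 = -9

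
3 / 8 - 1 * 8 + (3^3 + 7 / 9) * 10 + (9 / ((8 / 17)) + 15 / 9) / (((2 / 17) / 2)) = 11225 / 18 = 623.61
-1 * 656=-656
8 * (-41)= -328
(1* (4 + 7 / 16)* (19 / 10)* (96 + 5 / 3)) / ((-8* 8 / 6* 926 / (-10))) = 395257 / 474112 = 0.83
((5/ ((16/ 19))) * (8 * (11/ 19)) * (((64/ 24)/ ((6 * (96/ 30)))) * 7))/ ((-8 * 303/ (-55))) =105875/ 174528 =0.61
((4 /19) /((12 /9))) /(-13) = -3 /247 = -0.01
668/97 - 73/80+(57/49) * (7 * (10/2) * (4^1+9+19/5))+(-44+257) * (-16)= -21091881/7760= -2718.03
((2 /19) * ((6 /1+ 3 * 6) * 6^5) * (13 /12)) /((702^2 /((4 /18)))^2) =32 /7394647221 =0.00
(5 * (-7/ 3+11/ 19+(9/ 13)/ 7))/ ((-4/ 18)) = 128805/ 3458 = 37.25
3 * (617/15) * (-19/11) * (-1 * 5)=1065.73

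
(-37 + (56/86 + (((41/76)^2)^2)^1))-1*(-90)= 77088047755/1434573568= 53.74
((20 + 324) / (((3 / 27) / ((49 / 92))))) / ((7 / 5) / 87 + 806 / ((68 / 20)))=280462770 / 40322887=6.96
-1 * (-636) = 636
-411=-411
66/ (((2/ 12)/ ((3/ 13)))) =1188/ 13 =91.38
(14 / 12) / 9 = 7 / 54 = 0.13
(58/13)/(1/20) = 1160/13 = 89.23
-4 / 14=-2 / 7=-0.29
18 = 18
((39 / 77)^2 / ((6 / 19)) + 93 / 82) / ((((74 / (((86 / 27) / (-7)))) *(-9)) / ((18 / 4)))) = 753575 / 125920102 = 0.01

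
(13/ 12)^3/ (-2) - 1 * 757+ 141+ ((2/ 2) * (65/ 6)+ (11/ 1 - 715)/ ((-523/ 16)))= -1056052135/ 1807488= -584.27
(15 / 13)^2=225 / 169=1.33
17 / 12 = 1.42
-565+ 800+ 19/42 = 9889/42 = 235.45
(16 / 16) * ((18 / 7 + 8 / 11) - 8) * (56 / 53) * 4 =-11584 / 583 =-19.87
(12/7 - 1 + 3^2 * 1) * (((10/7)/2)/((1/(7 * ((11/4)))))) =935/7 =133.57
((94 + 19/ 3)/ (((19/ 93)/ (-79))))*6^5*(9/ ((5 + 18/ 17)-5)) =-48722600304/ 19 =-2564347384.42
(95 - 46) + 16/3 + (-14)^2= 751/3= 250.33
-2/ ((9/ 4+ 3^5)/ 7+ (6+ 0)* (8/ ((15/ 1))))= -280/ 5353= -0.05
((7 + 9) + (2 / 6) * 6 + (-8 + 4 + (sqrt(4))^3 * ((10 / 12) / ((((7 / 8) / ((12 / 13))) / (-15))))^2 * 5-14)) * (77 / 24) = 26400000 / 1183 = 22316.15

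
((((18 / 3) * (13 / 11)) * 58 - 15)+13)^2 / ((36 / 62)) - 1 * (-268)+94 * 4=314855378 / 1089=289123.40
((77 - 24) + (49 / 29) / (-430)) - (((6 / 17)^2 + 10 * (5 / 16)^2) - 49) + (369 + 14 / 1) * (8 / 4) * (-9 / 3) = -506751560079 / 230645120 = -2197.11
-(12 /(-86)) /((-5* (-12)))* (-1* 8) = -4 /215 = -0.02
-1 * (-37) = 37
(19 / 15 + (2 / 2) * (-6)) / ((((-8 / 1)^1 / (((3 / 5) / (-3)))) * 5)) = -71 / 3000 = -0.02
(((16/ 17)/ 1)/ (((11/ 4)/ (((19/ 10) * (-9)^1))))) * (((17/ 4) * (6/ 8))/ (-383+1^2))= 513/ 10505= 0.05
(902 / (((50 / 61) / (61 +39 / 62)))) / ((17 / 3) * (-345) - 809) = -105119531 / 4284200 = -24.54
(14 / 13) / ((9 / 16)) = 224 / 117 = 1.91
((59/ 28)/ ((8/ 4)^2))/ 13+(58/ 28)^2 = 44145/ 10192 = 4.33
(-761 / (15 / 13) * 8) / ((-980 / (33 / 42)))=108823 / 25725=4.23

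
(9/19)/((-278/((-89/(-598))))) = -801/3158636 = -0.00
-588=-588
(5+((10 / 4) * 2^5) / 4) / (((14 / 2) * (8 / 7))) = 25 / 8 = 3.12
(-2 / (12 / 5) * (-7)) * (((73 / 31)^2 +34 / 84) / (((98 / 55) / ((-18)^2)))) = 594383625 / 94178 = 6311.28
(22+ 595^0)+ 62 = 85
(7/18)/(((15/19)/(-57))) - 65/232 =-296057/10440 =-28.36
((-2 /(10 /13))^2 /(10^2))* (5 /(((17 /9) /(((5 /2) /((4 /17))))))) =1521 /800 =1.90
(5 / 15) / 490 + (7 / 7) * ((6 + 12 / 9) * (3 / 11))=2941 / 1470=2.00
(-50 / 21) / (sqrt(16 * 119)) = -25 * sqrt(119) / 4998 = -0.05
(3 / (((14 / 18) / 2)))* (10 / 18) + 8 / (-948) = 7096 / 1659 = 4.28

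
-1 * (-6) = 6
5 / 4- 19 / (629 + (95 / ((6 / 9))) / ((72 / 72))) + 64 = 402571 / 6172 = 65.23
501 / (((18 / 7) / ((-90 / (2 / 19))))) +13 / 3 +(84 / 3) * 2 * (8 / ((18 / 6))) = -998573 / 6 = -166428.83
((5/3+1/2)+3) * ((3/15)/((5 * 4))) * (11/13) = 341/7800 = 0.04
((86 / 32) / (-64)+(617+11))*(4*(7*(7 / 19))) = 31508421 / 4864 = 6477.88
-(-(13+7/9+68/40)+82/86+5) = 36859/3870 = 9.52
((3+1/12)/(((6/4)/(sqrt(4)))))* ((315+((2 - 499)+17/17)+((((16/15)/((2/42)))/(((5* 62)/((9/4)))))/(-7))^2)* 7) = -28156615459/5405625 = -5208.76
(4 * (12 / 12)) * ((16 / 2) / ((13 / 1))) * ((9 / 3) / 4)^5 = 243 / 416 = 0.58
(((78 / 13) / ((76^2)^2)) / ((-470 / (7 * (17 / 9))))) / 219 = -119 / 5150953163520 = -0.00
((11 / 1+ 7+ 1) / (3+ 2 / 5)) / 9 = 95 / 153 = 0.62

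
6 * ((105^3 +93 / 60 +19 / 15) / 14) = 69457669 / 140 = 496126.21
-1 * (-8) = 8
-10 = -10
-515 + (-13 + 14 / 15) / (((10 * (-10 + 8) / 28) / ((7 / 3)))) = -107006 / 225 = -475.58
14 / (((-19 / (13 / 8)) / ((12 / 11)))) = -273 / 209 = -1.31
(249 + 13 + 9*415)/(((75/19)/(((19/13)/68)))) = 1442917/66300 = 21.76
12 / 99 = 4 / 33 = 0.12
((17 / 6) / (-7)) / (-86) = 0.00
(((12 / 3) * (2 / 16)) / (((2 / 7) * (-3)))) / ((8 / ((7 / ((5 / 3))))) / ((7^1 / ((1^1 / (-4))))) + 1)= -343 / 548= -0.63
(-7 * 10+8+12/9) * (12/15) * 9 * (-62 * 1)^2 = -8395296/5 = -1679059.20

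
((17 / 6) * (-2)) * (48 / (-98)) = 136 / 49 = 2.78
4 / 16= 1 / 4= 0.25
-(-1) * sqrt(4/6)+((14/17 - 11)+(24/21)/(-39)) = -47365/4641+sqrt(6)/3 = -9.39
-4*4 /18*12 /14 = -16 /21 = -0.76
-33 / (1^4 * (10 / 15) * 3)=-33 / 2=-16.50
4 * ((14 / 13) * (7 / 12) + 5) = 22.51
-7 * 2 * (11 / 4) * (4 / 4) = -77 / 2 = -38.50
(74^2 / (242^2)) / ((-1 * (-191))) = 1369 / 2796431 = 0.00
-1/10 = -0.10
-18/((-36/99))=99/2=49.50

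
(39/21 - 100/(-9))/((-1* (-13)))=817/819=1.00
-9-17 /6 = -71 /6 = -11.83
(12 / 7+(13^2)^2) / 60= 199939 / 420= 476.05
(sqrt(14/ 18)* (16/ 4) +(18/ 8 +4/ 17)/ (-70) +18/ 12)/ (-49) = -0.10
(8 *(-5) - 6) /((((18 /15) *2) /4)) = -230 /3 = -76.67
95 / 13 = 7.31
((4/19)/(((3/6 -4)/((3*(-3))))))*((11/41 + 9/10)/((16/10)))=4311/10906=0.40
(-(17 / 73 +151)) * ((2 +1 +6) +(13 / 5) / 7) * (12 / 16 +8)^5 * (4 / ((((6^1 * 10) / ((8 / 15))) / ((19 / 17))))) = -10754679250 / 3723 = -2888713.20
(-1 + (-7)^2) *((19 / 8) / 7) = 114 / 7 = 16.29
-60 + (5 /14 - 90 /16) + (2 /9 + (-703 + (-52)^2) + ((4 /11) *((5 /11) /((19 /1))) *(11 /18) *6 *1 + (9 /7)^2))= 1428722231 /737352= 1937.64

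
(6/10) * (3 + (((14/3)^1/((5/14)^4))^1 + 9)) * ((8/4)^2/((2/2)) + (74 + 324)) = 225250248/3125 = 72080.08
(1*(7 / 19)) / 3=7 / 57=0.12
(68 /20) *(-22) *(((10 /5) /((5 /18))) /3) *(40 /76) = -8976 /95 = -94.48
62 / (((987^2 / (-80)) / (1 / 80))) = -0.00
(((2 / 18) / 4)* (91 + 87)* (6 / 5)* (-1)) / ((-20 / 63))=1869 / 100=18.69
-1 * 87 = -87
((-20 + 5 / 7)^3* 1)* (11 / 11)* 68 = -167305500 / 343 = -487771.14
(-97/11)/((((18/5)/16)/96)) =-124160/33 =-3762.42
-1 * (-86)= 86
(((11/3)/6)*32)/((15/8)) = 1408/135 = 10.43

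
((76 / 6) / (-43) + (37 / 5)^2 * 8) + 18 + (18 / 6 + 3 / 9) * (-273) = -1464842 / 3225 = -454.21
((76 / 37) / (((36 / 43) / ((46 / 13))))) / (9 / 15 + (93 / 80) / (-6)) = 21.37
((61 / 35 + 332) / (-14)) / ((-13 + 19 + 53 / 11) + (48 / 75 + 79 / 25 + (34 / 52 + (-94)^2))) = -1670383 / 620208631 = -0.00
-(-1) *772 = 772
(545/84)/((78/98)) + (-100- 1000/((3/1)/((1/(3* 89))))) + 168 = 1039957/13884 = 74.90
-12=-12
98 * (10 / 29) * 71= 69580 / 29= 2399.31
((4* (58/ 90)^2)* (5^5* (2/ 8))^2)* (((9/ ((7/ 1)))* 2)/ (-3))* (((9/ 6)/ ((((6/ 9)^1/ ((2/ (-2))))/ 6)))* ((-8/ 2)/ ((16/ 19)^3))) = -2253288671875/ 28672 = -78588472.09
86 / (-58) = -43 / 29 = -1.48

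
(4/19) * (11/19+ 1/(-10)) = 0.10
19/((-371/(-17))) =323/371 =0.87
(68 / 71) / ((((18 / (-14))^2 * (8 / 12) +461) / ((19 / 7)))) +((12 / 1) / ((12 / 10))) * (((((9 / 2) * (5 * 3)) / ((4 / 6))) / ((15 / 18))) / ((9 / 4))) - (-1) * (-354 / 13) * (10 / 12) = 10811583997 / 20899489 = 517.31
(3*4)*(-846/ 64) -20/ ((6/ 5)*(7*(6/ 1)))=-80147/ 504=-159.02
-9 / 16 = -0.56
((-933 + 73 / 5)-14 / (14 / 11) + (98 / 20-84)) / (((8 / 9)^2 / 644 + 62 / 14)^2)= -343026512577 / 6674514722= -51.39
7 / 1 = 7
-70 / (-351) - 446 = -156476 / 351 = -445.80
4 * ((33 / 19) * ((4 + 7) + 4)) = 104.21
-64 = -64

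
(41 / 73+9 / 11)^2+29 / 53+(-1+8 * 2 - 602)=-19976887146 / 34174877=-584.55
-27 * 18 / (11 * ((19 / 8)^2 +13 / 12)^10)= -33086326895807437643710464 / 141466988273349665206543917251411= -0.00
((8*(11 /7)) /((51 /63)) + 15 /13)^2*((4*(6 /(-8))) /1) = -40781907 /48841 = -834.99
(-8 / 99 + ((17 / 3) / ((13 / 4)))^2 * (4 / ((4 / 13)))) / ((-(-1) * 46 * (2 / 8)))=11280 / 3289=3.43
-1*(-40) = 40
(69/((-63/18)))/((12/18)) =-207/7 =-29.57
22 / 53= 0.42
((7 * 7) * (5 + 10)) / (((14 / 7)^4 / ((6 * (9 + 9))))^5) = 10546446645 / 1024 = 10299264.30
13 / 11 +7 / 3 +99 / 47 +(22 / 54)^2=2181274 / 376893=5.79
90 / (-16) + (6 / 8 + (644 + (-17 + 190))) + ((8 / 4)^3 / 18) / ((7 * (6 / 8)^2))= 3684311 / 4536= 812.24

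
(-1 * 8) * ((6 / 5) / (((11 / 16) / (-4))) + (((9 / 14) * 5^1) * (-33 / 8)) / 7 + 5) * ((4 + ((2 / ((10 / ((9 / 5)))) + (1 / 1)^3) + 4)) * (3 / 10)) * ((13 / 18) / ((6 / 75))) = 84735417 / 107800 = 786.04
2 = 2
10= 10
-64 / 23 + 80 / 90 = -392 / 207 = -1.89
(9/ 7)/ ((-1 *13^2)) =-9/ 1183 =-0.01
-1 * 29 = -29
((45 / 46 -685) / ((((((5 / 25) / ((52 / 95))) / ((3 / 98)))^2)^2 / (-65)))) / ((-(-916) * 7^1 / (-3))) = -4055577745050 / 3956963482114307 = -0.00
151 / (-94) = -151 / 94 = -1.61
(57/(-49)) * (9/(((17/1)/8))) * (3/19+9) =-37584/833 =-45.12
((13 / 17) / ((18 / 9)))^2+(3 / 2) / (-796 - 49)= 141071 / 976820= 0.14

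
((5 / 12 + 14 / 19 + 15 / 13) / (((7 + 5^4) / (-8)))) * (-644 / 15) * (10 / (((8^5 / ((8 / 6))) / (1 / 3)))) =1101079 / 6473945088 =0.00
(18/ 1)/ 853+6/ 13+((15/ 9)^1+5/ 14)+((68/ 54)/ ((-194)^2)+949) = 18763308019891/ 19719579789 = 951.51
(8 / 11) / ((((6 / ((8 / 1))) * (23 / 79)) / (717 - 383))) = 844352 / 759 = 1112.45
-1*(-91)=91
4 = 4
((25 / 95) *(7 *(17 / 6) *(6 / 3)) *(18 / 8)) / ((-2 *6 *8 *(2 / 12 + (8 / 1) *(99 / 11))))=-0.00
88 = 88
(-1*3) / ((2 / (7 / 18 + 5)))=-97 / 12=-8.08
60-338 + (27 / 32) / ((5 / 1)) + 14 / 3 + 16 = -123439 / 480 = -257.16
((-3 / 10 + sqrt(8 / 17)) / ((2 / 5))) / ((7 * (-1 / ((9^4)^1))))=19683 / 28 - 32805 * sqrt(34) / 119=-904.47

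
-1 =-1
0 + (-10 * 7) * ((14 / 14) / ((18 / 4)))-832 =-7628 / 9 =-847.56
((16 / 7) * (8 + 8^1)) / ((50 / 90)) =2304 / 35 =65.83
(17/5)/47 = 17/235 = 0.07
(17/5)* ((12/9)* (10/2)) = 68/3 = 22.67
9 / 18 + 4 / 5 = 13 / 10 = 1.30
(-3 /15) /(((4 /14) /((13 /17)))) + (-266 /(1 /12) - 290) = -592031 /170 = -3482.54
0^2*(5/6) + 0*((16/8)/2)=0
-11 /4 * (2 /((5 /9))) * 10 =-99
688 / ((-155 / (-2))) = 8.88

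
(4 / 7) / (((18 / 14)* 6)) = 2 / 27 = 0.07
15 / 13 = 1.15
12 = 12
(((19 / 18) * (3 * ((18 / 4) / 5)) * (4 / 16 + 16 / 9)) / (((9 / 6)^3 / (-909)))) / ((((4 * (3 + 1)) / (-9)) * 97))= 140087 / 15520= 9.03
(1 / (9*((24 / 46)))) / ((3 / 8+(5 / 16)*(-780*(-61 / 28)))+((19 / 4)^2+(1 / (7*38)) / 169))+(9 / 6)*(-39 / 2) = -157334526973 / 5379028884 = -29.25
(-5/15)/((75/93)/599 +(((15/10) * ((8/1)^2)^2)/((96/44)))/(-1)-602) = 18569/190406451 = 0.00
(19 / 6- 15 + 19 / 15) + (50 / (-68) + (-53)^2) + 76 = 732793 / 255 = 2873.70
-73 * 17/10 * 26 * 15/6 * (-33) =532389/2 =266194.50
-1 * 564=-564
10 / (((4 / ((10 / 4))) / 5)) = 125 / 4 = 31.25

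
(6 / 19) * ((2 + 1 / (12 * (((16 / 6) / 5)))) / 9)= 23 / 304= 0.08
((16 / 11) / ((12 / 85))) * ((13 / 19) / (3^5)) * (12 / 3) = 17680 / 152361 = 0.12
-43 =-43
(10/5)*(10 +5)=30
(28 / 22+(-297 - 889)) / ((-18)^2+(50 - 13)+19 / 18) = -3.27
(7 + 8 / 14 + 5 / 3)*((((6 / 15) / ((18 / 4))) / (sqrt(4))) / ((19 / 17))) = 6596 / 17955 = 0.37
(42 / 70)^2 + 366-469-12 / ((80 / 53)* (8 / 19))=-97217 / 800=-121.52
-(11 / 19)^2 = -121 / 361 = -0.34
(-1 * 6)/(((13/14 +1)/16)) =-448/9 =-49.78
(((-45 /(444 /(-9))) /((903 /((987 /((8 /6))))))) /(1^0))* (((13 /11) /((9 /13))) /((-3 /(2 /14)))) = -119145 /1960112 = -0.06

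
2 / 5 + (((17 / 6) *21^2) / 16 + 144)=35599 / 160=222.49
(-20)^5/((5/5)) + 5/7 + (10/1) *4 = -22399715/7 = -3199959.29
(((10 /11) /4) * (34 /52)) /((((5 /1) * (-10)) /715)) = -17 /8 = -2.12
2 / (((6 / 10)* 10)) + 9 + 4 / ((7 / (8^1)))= 292 / 21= 13.90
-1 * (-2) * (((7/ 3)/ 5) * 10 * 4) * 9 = 336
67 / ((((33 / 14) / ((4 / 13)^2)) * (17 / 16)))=240128 / 94809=2.53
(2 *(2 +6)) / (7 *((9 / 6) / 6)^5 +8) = 16384 / 8199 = 2.00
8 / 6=4 / 3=1.33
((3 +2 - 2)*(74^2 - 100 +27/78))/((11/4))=838710/143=5865.10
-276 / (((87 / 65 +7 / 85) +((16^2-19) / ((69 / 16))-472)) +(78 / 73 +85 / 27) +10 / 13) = 2765131668 / 4114002887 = 0.67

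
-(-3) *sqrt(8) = 6 *sqrt(2) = 8.49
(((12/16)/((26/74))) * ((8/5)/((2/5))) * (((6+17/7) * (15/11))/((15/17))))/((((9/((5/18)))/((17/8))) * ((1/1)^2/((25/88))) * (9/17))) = 1340634875/342486144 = 3.91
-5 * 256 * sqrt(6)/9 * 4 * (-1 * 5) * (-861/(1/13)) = -95513600 * sqrt(6)/3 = -77986527.83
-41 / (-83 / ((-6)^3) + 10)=-8856 / 2243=-3.95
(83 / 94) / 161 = 83 / 15134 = 0.01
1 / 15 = 0.07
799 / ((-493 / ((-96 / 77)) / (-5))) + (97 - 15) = 160546 / 2233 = 71.90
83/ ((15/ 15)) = 83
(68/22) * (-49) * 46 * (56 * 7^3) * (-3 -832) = 1229140280480/11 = 111740025498.18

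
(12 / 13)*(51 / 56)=153 / 182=0.84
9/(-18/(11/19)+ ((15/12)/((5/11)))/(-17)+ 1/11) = -612/2119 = -0.29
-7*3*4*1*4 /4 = -84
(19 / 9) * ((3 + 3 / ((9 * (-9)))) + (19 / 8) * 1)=11.27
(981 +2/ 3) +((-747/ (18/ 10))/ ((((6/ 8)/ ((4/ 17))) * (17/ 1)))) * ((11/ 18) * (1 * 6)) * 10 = 1822915/ 2601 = 700.85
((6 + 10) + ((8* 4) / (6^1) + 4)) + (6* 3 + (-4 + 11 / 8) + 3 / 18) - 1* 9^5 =-59008.12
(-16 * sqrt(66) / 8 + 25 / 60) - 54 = -643 / 12 - 2 * sqrt(66) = -69.83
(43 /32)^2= 1849 /1024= 1.81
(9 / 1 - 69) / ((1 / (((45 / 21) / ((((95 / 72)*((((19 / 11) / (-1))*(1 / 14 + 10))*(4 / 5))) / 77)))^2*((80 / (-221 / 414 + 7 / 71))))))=298139193918720000 / 334803380507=890490.39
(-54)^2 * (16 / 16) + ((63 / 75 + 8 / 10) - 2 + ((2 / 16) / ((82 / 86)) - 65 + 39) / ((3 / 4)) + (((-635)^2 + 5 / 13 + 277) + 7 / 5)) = 32490475373 / 79950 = 406384.93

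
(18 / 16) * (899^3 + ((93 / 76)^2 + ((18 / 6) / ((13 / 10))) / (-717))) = 117351872400555459 / 143568256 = 817394288.06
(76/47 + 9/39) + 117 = 72616/611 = 118.85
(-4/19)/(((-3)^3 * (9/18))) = 8/513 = 0.02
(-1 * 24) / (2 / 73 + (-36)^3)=876 / 1702943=0.00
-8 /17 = -0.47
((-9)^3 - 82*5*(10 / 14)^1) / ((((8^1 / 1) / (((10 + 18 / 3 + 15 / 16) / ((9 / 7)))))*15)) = -1938463 / 17280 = -112.18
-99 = -99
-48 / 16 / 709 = -3 / 709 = -0.00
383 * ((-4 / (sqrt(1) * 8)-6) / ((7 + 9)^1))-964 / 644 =-809331 / 5152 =-157.09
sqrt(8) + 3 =2 * sqrt(2) + 3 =5.83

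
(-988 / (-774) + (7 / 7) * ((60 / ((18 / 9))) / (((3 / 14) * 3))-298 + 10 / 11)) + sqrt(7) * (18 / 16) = -1060622 / 4257 + 9 * sqrt(7) / 8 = -246.17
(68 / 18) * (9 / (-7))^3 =-2754 / 343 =-8.03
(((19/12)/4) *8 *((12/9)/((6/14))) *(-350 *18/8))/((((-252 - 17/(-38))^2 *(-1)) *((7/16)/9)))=230462400/91374481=2.52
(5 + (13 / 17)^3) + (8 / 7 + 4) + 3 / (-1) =261029 / 34391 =7.59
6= 6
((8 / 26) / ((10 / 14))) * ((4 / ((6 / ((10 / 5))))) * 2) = 224 / 195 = 1.15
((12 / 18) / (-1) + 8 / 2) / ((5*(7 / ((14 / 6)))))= 2 / 9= 0.22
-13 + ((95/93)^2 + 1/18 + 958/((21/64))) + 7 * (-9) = 38272837/13454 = 2844.72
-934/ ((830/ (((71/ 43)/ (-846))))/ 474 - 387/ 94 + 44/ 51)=25114835964/ 24212304269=1.04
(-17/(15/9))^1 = -51/5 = -10.20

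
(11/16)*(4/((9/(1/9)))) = 11/324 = 0.03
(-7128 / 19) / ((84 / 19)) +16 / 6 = -1726 / 21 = -82.19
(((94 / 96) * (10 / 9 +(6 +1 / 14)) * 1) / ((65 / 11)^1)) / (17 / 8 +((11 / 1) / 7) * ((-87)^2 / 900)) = 2339425 / 30153708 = 0.08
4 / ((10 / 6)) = 12 / 5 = 2.40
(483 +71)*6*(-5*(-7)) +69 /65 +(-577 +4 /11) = 82771564 /715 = 115764.43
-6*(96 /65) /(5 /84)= -48384 /325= -148.87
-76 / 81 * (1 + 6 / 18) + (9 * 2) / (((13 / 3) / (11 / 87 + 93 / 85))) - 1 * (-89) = 722775259 / 7786935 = 92.82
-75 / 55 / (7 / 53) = -795 / 77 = -10.32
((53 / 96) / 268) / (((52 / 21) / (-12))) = -0.01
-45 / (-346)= 45 / 346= 0.13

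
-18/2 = -9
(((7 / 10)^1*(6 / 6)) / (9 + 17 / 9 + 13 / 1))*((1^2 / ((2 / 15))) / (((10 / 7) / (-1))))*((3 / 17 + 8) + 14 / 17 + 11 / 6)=-5733 / 3440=-1.67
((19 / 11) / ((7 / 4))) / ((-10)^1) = -38 / 385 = -0.10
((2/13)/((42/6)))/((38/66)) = 66/1729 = 0.04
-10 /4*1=-2.50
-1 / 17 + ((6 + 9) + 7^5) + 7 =286092 / 17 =16828.94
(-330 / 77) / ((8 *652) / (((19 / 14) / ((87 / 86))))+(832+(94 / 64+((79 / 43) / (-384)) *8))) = -2352960 / 2592210901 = -0.00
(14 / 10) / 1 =7 / 5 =1.40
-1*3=-3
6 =6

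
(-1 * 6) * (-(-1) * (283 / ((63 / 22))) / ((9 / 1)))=-12452 / 189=-65.88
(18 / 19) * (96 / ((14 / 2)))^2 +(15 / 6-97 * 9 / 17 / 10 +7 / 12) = 167257177 / 949620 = 176.13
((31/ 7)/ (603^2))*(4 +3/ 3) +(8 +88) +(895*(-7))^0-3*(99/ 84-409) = 13443716177/ 10181052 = 1320.46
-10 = -10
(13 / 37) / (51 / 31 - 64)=-403 / 71521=-0.01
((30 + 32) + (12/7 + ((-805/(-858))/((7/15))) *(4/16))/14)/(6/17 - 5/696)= 10306702863/57331274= 179.77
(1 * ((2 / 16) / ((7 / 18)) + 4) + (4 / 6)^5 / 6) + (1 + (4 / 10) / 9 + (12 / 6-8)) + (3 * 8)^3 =1410814961 / 102060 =13823.39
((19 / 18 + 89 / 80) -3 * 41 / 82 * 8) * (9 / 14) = -7079 / 1120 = -6.32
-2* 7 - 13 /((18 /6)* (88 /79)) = -4723 /264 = -17.89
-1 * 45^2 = -2025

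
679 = 679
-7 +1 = -6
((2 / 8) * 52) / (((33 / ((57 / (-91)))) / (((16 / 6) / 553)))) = -152 / 127743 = -0.00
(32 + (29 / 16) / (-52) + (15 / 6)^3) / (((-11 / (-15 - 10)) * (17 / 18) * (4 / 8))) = 8908875 / 38896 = 229.04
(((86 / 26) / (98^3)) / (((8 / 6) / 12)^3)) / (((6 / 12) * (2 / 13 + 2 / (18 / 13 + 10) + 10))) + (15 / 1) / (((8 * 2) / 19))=333196540917 / 18705249808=17.81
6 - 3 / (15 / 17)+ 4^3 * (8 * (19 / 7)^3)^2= 963501172317 / 588245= 1637924.97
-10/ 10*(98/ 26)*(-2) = 98/ 13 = 7.54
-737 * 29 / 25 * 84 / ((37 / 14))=-25134648 / 925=-27172.59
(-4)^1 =-4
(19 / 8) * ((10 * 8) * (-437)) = -83030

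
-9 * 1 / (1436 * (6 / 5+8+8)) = -45 / 123496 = -0.00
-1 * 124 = -124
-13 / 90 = -0.14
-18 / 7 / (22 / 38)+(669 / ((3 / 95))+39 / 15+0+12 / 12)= 8155901 / 385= 21184.16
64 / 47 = 1.36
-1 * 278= -278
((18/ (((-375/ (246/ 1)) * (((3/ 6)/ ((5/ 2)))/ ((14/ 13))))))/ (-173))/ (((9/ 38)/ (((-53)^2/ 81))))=245079632/ 4554225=53.81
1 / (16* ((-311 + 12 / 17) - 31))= -0.00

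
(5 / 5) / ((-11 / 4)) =-0.36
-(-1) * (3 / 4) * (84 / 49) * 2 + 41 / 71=1565 / 497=3.15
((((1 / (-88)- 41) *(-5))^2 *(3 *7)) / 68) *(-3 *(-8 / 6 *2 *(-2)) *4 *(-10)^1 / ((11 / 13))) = 444474064125 / 45254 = 9821763.03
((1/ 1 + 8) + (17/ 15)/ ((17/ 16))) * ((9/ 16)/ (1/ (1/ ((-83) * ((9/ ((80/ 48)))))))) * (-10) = 755/ 5976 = 0.13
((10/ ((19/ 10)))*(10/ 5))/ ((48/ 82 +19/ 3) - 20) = -24600/ 30571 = -0.80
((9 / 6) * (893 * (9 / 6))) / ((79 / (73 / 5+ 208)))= 8945181 / 1580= 5661.51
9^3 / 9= 81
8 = 8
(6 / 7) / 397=6 / 2779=0.00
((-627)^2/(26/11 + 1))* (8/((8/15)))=64866285/37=1753142.84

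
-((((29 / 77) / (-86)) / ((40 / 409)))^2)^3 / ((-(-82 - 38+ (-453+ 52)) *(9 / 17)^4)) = -0.00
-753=-753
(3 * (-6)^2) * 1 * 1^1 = 108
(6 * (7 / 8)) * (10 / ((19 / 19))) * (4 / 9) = 70 / 3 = 23.33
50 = 50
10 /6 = 5 /3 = 1.67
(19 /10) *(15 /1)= 28.50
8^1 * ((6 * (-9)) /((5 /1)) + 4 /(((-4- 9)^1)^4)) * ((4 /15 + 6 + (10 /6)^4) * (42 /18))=-489098269072 /173508075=-2818.88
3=3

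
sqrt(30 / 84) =sqrt(70) / 14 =0.60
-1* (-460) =460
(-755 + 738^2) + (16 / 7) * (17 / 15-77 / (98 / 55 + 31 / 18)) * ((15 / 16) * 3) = 13204003156 / 24283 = 543755.02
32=32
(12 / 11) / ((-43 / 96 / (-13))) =14976 / 473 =31.66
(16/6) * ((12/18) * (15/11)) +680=22520/33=682.42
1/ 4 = 0.25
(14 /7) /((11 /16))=32 /11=2.91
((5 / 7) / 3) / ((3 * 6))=5 / 378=0.01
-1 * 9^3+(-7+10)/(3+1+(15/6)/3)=-21123/29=-728.38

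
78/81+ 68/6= 332/27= 12.30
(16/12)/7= 0.19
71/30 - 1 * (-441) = 13301/30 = 443.37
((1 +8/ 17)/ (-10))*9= -1.32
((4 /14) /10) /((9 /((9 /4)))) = 1 /140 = 0.01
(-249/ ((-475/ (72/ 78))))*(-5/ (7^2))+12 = 723192/ 60515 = 11.95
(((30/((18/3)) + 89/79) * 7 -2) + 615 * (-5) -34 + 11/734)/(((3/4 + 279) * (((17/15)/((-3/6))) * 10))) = 10465105/21628778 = 0.48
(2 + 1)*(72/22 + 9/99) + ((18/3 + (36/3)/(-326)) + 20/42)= 622415/37653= 16.53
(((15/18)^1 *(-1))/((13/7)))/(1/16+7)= -280/4407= -0.06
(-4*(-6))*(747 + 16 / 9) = 53912 / 3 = 17970.67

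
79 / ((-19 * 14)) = -79 / 266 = -0.30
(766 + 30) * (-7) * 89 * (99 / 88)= -557896.50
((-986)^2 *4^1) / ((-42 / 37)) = -71942504 / 21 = -3425833.52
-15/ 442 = -0.03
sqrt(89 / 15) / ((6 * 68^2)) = sqrt(1335) / 416160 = 0.00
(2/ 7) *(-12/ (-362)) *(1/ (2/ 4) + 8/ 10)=24/ 905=0.03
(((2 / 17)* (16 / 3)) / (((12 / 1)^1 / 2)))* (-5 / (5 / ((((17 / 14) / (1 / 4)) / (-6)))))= 16 / 189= 0.08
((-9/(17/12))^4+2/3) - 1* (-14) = 411821612/250563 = 1643.59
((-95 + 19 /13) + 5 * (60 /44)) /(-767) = 12401 /109681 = 0.11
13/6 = 2.17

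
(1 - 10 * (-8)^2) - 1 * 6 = -645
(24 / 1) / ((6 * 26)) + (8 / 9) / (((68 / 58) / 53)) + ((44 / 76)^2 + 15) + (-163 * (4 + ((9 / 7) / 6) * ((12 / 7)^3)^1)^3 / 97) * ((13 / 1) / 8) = -291343328790231208994 / 964029223941742413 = -302.21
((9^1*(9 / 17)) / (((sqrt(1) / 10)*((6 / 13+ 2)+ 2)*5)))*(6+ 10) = 16848 / 493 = 34.17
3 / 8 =0.38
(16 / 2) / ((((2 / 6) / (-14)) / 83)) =-27888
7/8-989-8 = -7969/8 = -996.12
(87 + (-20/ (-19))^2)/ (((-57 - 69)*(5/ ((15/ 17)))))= -1871/ 15162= -0.12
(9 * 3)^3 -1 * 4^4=19427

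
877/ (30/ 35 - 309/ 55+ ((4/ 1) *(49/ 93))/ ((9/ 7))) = -282608865/ 1006001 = -280.92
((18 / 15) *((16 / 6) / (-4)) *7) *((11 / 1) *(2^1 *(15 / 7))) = -264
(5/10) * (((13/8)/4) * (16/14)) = 13/56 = 0.23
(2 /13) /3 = 2 /39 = 0.05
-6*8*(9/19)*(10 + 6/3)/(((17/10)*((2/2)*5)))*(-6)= 192.59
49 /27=1.81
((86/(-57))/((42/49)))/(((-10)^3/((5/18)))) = 301/615600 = 0.00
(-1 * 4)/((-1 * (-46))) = -2/23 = -0.09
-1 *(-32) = 32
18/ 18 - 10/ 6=-2/ 3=-0.67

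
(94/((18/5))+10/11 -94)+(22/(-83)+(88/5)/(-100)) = -67.42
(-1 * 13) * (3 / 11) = -39 / 11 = -3.55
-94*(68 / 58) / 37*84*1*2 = -536928 / 1073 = -500.40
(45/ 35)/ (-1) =-9/ 7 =-1.29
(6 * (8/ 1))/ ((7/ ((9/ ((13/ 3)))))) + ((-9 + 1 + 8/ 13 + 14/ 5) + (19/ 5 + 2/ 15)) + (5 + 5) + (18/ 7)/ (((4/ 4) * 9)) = 2507/ 105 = 23.88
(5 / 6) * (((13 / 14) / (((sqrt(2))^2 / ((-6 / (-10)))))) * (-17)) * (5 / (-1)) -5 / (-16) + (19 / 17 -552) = -1010715 / 1904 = -530.84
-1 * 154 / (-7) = 22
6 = 6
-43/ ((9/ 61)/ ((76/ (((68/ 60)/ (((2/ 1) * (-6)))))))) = 3986960/ 17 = 234527.06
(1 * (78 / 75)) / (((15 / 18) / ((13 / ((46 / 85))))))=17238 / 575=29.98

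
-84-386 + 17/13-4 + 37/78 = -36833/78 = -472.22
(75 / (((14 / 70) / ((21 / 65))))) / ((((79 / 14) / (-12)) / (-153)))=40483800 / 1027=39419.47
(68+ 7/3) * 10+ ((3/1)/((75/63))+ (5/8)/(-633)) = 29786969/42200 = 705.85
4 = 4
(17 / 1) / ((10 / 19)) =323 / 10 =32.30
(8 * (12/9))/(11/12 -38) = -0.29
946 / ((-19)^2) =946 / 361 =2.62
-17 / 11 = -1.55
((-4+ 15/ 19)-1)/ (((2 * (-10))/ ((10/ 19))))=40/ 361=0.11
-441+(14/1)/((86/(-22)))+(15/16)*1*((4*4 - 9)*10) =-130361/344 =-378.96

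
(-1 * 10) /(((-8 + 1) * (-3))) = -10 /21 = -0.48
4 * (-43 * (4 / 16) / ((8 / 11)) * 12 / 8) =-1419 / 16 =-88.69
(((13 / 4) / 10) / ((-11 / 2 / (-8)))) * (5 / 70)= 13 / 385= 0.03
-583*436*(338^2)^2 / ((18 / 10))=-16587916840763840 / 9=-1843101871195982.22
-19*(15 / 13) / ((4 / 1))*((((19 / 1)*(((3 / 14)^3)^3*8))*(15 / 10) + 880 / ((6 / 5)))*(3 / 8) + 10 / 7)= -3255444037881405 / 2148748865536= -1515.04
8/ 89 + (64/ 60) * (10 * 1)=2872/ 267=10.76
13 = 13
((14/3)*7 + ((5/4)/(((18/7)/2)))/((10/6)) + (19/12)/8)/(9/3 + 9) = 3211/1152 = 2.79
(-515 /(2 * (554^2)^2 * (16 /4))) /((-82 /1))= 515 /61793514772736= 0.00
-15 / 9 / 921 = -5 / 2763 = -0.00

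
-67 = -67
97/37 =2.62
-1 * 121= -121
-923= -923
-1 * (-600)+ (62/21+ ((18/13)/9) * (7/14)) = 164627/273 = 603.03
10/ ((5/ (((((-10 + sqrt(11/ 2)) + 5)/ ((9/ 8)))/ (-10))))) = 8/ 9 - 4 * sqrt(22)/ 45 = 0.47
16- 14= 2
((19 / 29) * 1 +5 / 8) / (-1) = -297 / 232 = -1.28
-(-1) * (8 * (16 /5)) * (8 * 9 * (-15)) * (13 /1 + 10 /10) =-387072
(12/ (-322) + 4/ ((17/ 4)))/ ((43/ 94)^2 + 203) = 21860264/ 4914439509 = 0.00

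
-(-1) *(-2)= -2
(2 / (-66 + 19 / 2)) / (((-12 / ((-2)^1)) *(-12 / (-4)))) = -2 / 1017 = -0.00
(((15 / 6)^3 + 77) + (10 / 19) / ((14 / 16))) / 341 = 99193 / 362824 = 0.27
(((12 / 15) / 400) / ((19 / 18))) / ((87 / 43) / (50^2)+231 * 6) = 1290 / 943635551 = 0.00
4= 4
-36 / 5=-7.20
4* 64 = 256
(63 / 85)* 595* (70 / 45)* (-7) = -4802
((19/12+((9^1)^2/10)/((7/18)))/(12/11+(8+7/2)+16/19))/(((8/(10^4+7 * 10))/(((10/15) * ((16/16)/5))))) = 280.02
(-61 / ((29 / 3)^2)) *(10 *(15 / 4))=-41175 / 1682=-24.48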